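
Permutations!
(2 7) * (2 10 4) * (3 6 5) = [0, 1, 7, 6, 2, 3, 5, 10, 8, 9, 4] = (2 7 10 4)(3 6 5)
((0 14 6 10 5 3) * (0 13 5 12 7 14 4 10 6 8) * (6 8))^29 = (0 14 10 8 7 4 6 12)(3 5 13)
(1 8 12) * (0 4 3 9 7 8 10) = (0 4 3 9 7 8 12 1 10) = [4, 10, 2, 9, 3, 5, 6, 8, 12, 7, 0, 11, 1]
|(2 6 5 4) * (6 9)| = |(2 9 6 5 4)| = 5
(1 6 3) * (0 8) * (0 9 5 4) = (0 8 9 5 4)(1 6 3) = [8, 6, 2, 1, 0, 4, 3, 7, 9, 5]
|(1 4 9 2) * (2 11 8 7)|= |(1 4 9 11 8 7 2)|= 7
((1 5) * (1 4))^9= (5)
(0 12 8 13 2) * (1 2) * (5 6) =[12, 2, 0, 3, 4, 6, 5, 7, 13, 9, 10, 11, 8, 1] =(0 12 8 13 1 2)(5 6)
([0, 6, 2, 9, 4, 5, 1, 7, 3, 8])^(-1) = (1 6)(3 8 9)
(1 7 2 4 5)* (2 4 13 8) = (1 7 4 5)(2 13 8) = [0, 7, 13, 3, 5, 1, 6, 4, 2, 9, 10, 11, 12, 8]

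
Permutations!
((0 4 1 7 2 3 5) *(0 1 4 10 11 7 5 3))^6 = ((0 10 11 7 2)(1 5))^6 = (0 10 11 7 2)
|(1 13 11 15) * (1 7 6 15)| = 3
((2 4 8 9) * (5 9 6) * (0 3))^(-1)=(0 3)(2 9 5 6 8 4)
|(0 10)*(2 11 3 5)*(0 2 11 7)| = 12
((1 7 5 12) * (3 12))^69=(1 12 3 5 7)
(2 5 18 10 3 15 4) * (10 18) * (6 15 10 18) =(2 5 18 6 15 4)(3 10) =[0, 1, 5, 10, 2, 18, 15, 7, 8, 9, 3, 11, 12, 13, 14, 4, 16, 17, 6]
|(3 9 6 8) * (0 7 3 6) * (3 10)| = 10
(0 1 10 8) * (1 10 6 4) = [10, 6, 2, 3, 1, 5, 4, 7, 0, 9, 8] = (0 10 8)(1 6 4)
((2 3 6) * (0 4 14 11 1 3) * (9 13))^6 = ((0 4 14 11 1 3 6 2)(9 13))^6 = (0 6 1 14)(2 3 11 4)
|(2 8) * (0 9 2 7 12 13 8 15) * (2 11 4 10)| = 28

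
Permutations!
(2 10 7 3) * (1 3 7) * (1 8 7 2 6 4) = (1 3 6 4)(2 10 8 7) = [0, 3, 10, 6, 1, 5, 4, 2, 7, 9, 8]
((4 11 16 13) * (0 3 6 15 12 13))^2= ((0 3 6 15 12 13 4 11 16))^2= (0 6 12 4 16 3 15 13 11)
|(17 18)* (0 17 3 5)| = |(0 17 18 3 5)| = 5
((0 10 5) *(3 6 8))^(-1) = (0 5 10)(3 8 6)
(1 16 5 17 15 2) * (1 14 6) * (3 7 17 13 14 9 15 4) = [0, 16, 9, 7, 3, 13, 1, 17, 8, 15, 10, 11, 12, 14, 6, 2, 5, 4] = (1 16 5 13 14 6)(2 9 15)(3 7 17 4)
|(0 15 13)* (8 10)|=6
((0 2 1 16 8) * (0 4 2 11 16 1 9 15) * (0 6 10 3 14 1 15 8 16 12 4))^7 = (16)(1 15 6 10 3 14)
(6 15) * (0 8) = (0 8)(6 15) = [8, 1, 2, 3, 4, 5, 15, 7, 0, 9, 10, 11, 12, 13, 14, 6]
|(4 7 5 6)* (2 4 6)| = 4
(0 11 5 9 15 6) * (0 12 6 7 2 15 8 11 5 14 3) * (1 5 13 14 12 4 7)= (0 13 14 3)(1 5 9 8 11 12 6 4 7 2 15)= [13, 5, 15, 0, 7, 9, 4, 2, 11, 8, 10, 12, 6, 14, 3, 1]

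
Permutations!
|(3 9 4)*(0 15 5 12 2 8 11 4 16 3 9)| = 11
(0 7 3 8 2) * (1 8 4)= (0 7 3 4 1 8 2)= [7, 8, 0, 4, 1, 5, 6, 3, 2]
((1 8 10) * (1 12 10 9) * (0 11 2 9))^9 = ((0 11 2 9 1 8)(10 12))^9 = (0 9)(1 11)(2 8)(10 12)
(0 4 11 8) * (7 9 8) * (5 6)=(0 4 11 7 9 8)(5 6)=[4, 1, 2, 3, 11, 6, 5, 9, 0, 8, 10, 7]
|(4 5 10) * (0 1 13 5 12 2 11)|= 9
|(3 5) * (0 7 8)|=|(0 7 8)(3 5)|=6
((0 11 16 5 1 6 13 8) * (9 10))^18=((0 11 16 5 1 6 13 8)(9 10))^18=(0 16 1 13)(5 6 8 11)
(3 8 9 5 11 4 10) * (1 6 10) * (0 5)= (0 5 11 4 1 6 10 3 8 9)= [5, 6, 2, 8, 1, 11, 10, 7, 9, 0, 3, 4]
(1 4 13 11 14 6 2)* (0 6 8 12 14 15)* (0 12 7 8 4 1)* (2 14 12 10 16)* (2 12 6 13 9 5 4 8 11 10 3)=(0 13 10 16 12 6 14 8 7 11 15 3 2)(4 9 5)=[13, 1, 0, 2, 9, 4, 14, 11, 7, 5, 16, 15, 6, 10, 8, 3, 12]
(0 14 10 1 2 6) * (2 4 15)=[14, 4, 6, 3, 15, 5, 0, 7, 8, 9, 1, 11, 12, 13, 10, 2]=(0 14 10 1 4 15 2 6)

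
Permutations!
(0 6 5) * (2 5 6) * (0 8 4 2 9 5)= (0 9 5 8 4 2)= [9, 1, 0, 3, 2, 8, 6, 7, 4, 5]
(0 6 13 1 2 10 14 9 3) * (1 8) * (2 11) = (0 6 13 8 1 11 2 10 14 9 3) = [6, 11, 10, 0, 4, 5, 13, 7, 1, 3, 14, 2, 12, 8, 9]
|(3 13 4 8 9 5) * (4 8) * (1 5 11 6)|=8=|(1 5 3 13 8 9 11 6)|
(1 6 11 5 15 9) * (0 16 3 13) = (0 16 3 13)(1 6 11 5 15 9) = [16, 6, 2, 13, 4, 15, 11, 7, 8, 1, 10, 5, 12, 0, 14, 9, 3]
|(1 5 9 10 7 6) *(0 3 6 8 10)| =6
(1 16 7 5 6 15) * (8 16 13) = [0, 13, 2, 3, 4, 6, 15, 5, 16, 9, 10, 11, 12, 8, 14, 1, 7] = (1 13 8 16 7 5 6 15)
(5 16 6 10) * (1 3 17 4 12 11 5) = (1 3 17 4 12 11 5 16 6 10) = [0, 3, 2, 17, 12, 16, 10, 7, 8, 9, 1, 5, 11, 13, 14, 15, 6, 4]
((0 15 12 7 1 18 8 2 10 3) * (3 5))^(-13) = (0 5 2 18 7 15 3 10 8 1 12)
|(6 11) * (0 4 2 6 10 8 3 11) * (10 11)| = 12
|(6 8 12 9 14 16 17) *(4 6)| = |(4 6 8 12 9 14 16 17)| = 8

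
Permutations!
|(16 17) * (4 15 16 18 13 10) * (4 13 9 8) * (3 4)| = 8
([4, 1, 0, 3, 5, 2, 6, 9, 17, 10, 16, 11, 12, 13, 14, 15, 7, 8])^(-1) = [2, 1, 5, 3, 0, 4, 6, 16, 17, 7, 9, 11, 12, 13, 14, 15, 10, 8]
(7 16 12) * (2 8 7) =(2 8 7 16 12) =[0, 1, 8, 3, 4, 5, 6, 16, 7, 9, 10, 11, 2, 13, 14, 15, 12]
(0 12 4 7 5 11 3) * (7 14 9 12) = (0 7 5 11 3)(4 14 9 12) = [7, 1, 2, 0, 14, 11, 6, 5, 8, 12, 10, 3, 4, 13, 9]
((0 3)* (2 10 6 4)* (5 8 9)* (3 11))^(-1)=(0 3 11)(2 4 6 10)(5 9 8)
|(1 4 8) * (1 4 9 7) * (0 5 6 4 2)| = |(0 5 6 4 8 2)(1 9 7)| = 6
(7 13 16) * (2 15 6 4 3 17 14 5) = (2 15 6 4 3 17 14 5)(7 13 16) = [0, 1, 15, 17, 3, 2, 4, 13, 8, 9, 10, 11, 12, 16, 5, 6, 7, 14]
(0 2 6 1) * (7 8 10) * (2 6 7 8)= (0 6 1)(2 7)(8 10)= [6, 0, 7, 3, 4, 5, 1, 2, 10, 9, 8]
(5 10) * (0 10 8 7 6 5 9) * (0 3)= (0 10 9 3)(5 8 7 6)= [10, 1, 2, 0, 4, 8, 5, 6, 7, 3, 9]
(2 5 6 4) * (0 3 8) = (0 3 8)(2 5 6 4) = [3, 1, 5, 8, 2, 6, 4, 7, 0]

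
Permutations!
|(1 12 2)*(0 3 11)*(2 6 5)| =15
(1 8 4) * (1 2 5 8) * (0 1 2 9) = [1, 2, 5, 3, 9, 8, 6, 7, 4, 0] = (0 1 2 5 8 4 9)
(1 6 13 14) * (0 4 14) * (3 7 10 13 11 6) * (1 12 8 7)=(0 4 14 12 8 7 10 13)(1 3)(6 11)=[4, 3, 2, 1, 14, 5, 11, 10, 7, 9, 13, 6, 8, 0, 12]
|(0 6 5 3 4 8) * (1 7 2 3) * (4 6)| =6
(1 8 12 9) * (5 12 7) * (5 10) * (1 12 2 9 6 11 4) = (1 8 7 10 5 2 9 12 6 11 4) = [0, 8, 9, 3, 1, 2, 11, 10, 7, 12, 5, 4, 6]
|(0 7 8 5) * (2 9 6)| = |(0 7 8 5)(2 9 6)| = 12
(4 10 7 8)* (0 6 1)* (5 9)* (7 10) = (10)(0 6 1)(4 7 8)(5 9) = [6, 0, 2, 3, 7, 9, 1, 8, 4, 5, 10]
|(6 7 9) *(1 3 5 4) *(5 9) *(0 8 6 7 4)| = 9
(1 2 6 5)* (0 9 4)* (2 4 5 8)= (0 9 5 1 4)(2 6 8)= [9, 4, 6, 3, 0, 1, 8, 7, 2, 5]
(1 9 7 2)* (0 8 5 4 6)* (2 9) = (0 8 5 4 6)(1 2)(7 9) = [8, 2, 1, 3, 6, 4, 0, 9, 5, 7]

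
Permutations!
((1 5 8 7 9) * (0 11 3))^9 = (11)(1 9 7 8 5)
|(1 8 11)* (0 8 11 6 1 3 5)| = |(0 8 6 1 11 3 5)| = 7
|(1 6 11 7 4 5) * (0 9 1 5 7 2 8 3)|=8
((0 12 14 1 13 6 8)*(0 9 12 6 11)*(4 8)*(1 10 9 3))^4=((0 6 4 8 3 1 13 11)(9 12 14 10))^4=(14)(0 3)(1 6)(4 13)(8 11)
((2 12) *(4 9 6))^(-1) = (2 12)(4 6 9)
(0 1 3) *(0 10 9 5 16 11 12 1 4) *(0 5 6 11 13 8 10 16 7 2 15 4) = (1 3 16 13 8 10 9 6 11 12)(2 15 4 5 7) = [0, 3, 15, 16, 5, 7, 11, 2, 10, 6, 9, 12, 1, 8, 14, 4, 13]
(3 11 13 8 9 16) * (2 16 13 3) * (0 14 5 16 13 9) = (0 14 5 16 2 13 8)(3 11) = [14, 1, 13, 11, 4, 16, 6, 7, 0, 9, 10, 3, 12, 8, 5, 15, 2]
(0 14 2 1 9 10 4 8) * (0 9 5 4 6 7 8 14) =[0, 5, 1, 3, 14, 4, 7, 8, 9, 10, 6, 11, 12, 13, 2] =(1 5 4 14 2)(6 7 8 9 10)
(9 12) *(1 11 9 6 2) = (1 11 9 12 6 2) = [0, 11, 1, 3, 4, 5, 2, 7, 8, 12, 10, 9, 6]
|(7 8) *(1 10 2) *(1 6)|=|(1 10 2 6)(7 8)|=4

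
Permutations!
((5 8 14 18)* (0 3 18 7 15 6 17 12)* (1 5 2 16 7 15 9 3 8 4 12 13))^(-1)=(0 12 4 5 1 13 17 6 15 14 8)(2 18 3 9 7 16)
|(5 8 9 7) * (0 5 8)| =6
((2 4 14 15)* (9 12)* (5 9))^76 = (15)(5 9 12)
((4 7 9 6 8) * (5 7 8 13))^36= (5 7 9 6 13)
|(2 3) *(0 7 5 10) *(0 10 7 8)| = 2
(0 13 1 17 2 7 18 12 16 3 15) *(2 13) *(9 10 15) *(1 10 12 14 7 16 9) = [2, 17, 16, 1, 4, 5, 6, 18, 8, 12, 15, 11, 9, 10, 7, 0, 3, 13, 14] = (0 2 16 3 1 17 13 10 15)(7 18 14)(9 12)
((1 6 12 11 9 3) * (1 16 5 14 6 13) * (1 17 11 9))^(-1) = ((1 13 17 11)(3 16 5 14 6 12 9))^(-1) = (1 11 17 13)(3 9 12 6 14 5 16)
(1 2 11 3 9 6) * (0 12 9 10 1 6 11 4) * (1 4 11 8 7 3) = (0 12 9 8 7 3 10 4)(1 2 11) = [12, 2, 11, 10, 0, 5, 6, 3, 7, 8, 4, 1, 9]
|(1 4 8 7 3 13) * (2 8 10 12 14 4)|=12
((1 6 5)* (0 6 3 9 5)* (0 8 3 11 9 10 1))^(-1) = ((0 6 8 3 10 1 11 9 5))^(-1) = (0 5 9 11 1 10 3 8 6)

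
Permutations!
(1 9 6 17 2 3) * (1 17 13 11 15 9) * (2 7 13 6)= (2 3 17 7 13 11 15 9)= [0, 1, 3, 17, 4, 5, 6, 13, 8, 2, 10, 15, 12, 11, 14, 9, 16, 7]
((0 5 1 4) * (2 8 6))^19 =(0 4 1 5)(2 8 6)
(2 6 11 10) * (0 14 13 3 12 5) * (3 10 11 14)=(0 3 12 5)(2 6 14 13 10)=[3, 1, 6, 12, 4, 0, 14, 7, 8, 9, 2, 11, 5, 10, 13]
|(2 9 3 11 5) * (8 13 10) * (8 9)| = |(2 8 13 10 9 3 11 5)| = 8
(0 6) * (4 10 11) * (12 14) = [6, 1, 2, 3, 10, 5, 0, 7, 8, 9, 11, 4, 14, 13, 12] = (0 6)(4 10 11)(12 14)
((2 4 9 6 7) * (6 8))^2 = ((2 4 9 8 6 7))^2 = (2 9 6)(4 8 7)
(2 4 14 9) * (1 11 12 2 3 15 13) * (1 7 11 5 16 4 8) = (1 5 16 4 14 9 3 15 13 7 11 12 2 8) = [0, 5, 8, 15, 14, 16, 6, 11, 1, 3, 10, 12, 2, 7, 9, 13, 4]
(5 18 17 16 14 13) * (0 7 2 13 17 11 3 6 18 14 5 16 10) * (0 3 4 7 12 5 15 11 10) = (0 12 5 14 17)(2 13 16 15 11 4 7)(3 6 18 10) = [12, 1, 13, 6, 7, 14, 18, 2, 8, 9, 3, 4, 5, 16, 17, 11, 15, 0, 10]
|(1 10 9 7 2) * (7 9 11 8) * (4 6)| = |(1 10 11 8 7 2)(4 6)| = 6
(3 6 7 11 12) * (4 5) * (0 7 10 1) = (0 7 11 12 3 6 10 1)(4 5) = [7, 0, 2, 6, 5, 4, 10, 11, 8, 9, 1, 12, 3]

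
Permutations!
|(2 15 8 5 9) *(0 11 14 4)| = 20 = |(0 11 14 4)(2 15 8 5 9)|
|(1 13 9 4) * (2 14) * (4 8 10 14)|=|(1 13 9 8 10 14 2 4)|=8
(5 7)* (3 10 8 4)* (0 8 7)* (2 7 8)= (0 2 7 5)(3 10 8 4)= [2, 1, 7, 10, 3, 0, 6, 5, 4, 9, 8]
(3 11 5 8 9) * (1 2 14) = (1 2 14)(3 11 5 8 9) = [0, 2, 14, 11, 4, 8, 6, 7, 9, 3, 10, 5, 12, 13, 1]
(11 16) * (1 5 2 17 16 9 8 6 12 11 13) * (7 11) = (1 5 2 17 16 13)(6 12 7 11 9 8) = [0, 5, 17, 3, 4, 2, 12, 11, 6, 8, 10, 9, 7, 1, 14, 15, 13, 16]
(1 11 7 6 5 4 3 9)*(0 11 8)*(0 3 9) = (0 11 7 6 5 4 9 1 8 3) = [11, 8, 2, 0, 9, 4, 5, 6, 3, 1, 10, 7]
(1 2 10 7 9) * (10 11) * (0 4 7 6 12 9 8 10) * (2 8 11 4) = [2, 8, 4, 3, 7, 5, 12, 11, 10, 1, 6, 0, 9] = (0 2 4 7 11)(1 8 10 6 12 9)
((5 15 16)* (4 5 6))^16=((4 5 15 16 6))^16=(4 5 15 16 6)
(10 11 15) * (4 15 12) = [0, 1, 2, 3, 15, 5, 6, 7, 8, 9, 11, 12, 4, 13, 14, 10] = (4 15 10 11 12)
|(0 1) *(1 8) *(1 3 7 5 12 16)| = |(0 8 3 7 5 12 16 1)| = 8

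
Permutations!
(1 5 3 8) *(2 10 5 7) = (1 7 2 10 5 3 8) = [0, 7, 10, 8, 4, 3, 6, 2, 1, 9, 5]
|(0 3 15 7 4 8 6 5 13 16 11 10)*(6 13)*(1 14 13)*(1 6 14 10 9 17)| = 16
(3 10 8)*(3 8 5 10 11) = (3 11)(5 10) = [0, 1, 2, 11, 4, 10, 6, 7, 8, 9, 5, 3]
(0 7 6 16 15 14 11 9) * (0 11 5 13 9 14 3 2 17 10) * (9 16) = (0 7 6 9 11 14 5 13 16 15 3 2 17 10) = [7, 1, 17, 2, 4, 13, 9, 6, 8, 11, 0, 14, 12, 16, 5, 3, 15, 10]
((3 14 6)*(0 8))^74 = (3 6 14)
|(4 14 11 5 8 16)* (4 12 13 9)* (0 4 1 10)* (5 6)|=13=|(0 4 14 11 6 5 8 16 12 13 9 1 10)|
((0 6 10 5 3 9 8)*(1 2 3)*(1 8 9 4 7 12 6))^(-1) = (0 8 5 10 6 12 7 4 3 2 1)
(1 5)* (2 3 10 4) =[0, 5, 3, 10, 2, 1, 6, 7, 8, 9, 4] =(1 5)(2 3 10 4)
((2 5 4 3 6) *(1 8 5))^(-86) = (1 6 4 8 2 3 5)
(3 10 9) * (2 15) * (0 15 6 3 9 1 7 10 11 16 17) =(0 15 2 6 3 11 16 17)(1 7 10) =[15, 7, 6, 11, 4, 5, 3, 10, 8, 9, 1, 16, 12, 13, 14, 2, 17, 0]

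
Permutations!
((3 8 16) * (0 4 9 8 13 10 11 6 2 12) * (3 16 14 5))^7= ((16)(0 4 9 8 14 5 3 13 10 11 6 2 12))^7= (16)(0 13 4 10 9 11 8 6 14 2 5 12 3)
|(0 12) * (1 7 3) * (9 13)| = 6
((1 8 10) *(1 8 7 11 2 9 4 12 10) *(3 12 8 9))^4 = (1 3 4 11 10)(2 9 7 12 8)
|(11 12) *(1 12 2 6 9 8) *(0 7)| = 14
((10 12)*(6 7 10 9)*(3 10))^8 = (3 12 6)(7 10 9)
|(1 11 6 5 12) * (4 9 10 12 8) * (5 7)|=10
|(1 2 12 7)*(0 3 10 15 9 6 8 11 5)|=36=|(0 3 10 15 9 6 8 11 5)(1 2 12 7)|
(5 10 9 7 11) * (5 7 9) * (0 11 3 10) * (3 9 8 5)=(0 11 7 9 8 5)(3 10)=[11, 1, 2, 10, 4, 0, 6, 9, 5, 8, 3, 7]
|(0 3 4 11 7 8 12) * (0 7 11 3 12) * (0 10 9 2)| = 14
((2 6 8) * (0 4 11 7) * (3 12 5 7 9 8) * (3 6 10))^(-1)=(0 7 5 12 3 10 2 8 9 11 4)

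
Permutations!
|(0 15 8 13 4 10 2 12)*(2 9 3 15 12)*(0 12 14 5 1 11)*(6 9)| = 40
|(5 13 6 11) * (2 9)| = |(2 9)(5 13 6 11)| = 4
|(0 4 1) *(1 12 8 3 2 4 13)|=15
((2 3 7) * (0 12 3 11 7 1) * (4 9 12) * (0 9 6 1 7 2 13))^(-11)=(0 7 12 1 4 13 3 9 6)(2 11)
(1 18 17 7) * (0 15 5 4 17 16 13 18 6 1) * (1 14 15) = (0 1 6 14 15 5 4 17 7)(13 18 16) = [1, 6, 2, 3, 17, 4, 14, 0, 8, 9, 10, 11, 12, 18, 15, 5, 13, 7, 16]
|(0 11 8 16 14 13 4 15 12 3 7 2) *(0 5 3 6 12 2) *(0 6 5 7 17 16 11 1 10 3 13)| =|(0 1 10 3 17 16 14)(2 7 6 12 5 13 4 15)(8 11)| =56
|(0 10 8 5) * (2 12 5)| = |(0 10 8 2 12 5)| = 6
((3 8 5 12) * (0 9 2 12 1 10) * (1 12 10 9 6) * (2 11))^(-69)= ((0 6 1 9 11 2 10)(3 8 5 12))^(-69)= (0 6 1 9 11 2 10)(3 12 5 8)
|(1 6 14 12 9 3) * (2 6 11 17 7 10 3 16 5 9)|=12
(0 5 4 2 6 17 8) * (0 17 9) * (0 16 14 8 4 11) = (0 5 11)(2 6 9 16 14 8 17 4) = [5, 1, 6, 3, 2, 11, 9, 7, 17, 16, 10, 0, 12, 13, 8, 15, 14, 4]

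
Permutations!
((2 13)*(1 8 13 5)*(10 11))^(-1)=((1 8 13 2 5)(10 11))^(-1)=(1 5 2 13 8)(10 11)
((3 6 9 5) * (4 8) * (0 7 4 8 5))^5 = (0 6 5 7 9 3 4)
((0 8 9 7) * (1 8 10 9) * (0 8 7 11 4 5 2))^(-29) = ((0 10 9 11 4 5 2)(1 7 8))^(-29) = (0 2 5 4 11 9 10)(1 7 8)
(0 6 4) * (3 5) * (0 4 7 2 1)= (0 6 7 2 1)(3 5)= [6, 0, 1, 5, 4, 3, 7, 2]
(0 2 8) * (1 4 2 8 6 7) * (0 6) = [8, 4, 0, 3, 2, 5, 7, 1, 6] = (0 8 6 7 1 4 2)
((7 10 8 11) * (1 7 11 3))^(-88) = (11)(1 10 3 7 8)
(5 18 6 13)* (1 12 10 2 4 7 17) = [0, 12, 4, 3, 7, 18, 13, 17, 8, 9, 2, 11, 10, 5, 14, 15, 16, 1, 6] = (1 12 10 2 4 7 17)(5 18 6 13)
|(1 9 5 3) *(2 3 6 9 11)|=|(1 11 2 3)(5 6 9)|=12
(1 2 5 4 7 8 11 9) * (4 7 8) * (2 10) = (1 10 2 5 7 4 8 11 9) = [0, 10, 5, 3, 8, 7, 6, 4, 11, 1, 2, 9]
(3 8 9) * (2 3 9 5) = (9)(2 3 8 5) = [0, 1, 3, 8, 4, 2, 6, 7, 5, 9]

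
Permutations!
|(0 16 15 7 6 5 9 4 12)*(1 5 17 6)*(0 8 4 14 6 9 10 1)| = |(0 16 15 7)(1 5 10)(4 12 8)(6 17 9 14)| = 12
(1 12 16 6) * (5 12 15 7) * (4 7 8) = (1 15 8 4 7 5 12 16 6) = [0, 15, 2, 3, 7, 12, 1, 5, 4, 9, 10, 11, 16, 13, 14, 8, 6]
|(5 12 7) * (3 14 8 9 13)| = 15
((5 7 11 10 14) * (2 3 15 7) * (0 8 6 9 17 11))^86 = (0 5 9 15 10 8 2 17 7 14 6 3 11)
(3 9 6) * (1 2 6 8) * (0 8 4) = (0 8 1 2 6 3 9 4) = [8, 2, 6, 9, 0, 5, 3, 7, 1, 4]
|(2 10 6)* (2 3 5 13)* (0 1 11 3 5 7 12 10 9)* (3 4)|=|(0 1 11 4 3 7 12 10 6 5 13 2 9)|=13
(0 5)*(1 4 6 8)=(0 5)(1 4 6 8)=[5, 4, 2, 3, 6, 0, 8, 7, 1]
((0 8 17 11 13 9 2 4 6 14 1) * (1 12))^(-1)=(0 1 12 14 6 4 2 9 13 11 17 8)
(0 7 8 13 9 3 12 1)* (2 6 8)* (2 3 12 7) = (0 2 6 8 13 9 12 1)(3 7) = [2, 0, 6, 7, 4, 5, 8, 3, 13, 12, 10, 11, 1, 9]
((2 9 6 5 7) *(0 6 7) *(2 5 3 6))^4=(0 5 7 9 2)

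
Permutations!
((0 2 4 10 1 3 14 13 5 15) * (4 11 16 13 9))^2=(0 11 13 15 2 16 5)(1 14 4)(3 9 10)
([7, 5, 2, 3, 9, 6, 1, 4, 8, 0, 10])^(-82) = [4, 6, 2, 3, 0, 1, 5, 9, 8, 7, 10]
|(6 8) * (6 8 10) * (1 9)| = |(1 9)(6 10)| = 2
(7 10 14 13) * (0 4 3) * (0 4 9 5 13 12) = [9, 1, 2, 4, 3, 13, 6, 10, 8, 5, 14, 11, 0, 7, 12] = (0 9 5 13 7 10 14 12)(3 4)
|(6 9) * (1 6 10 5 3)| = 6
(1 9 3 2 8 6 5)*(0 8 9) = [8, 0, 9, 2, 4, 1, 5, 7, 6, 3] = (0 8 6 5 1)(2 9 3)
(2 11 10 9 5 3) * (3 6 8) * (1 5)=(1 5 6 8 3 2 11 10 9)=[0, 5, 11, 2, 4, 6, 8, 7, 3, 1, 9, 10]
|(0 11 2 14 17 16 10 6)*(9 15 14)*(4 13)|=|(0 11 2 9 15 14 17 16 10 6)(4 13)|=10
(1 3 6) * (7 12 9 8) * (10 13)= (1 3 6)(7 12 9 8)(10 13)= [0, 3, 2, 6, 4, 5, 1, 12, 7, 8, 13, 11, 9, 10]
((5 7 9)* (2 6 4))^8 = ((2 6 4)(5 7 9))^8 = (2 4 6)(5 9 7)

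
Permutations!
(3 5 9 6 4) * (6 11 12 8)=(3 5 9 11 12 8 6 4)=[0, 1, 2, 5, 3, 9, 4, 7, 6, 11, 10, 12, 8]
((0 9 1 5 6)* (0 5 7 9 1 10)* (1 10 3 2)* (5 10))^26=(0 6)(1 7 9 3 2)(5 10)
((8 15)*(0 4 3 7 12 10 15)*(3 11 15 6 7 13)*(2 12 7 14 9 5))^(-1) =(0 8 15 11 4)(2 5 9 14 6 10 12)(3 13)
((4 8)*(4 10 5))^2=((4 8 10 5))^2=(4 10)(5 8)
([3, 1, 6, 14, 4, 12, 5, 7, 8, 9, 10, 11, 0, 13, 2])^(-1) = [12, 1, 14, 0, 4, 6, 2, 7, 8, 9, 10, 11, 5, 13, 3]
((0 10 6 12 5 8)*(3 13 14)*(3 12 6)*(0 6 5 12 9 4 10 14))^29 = ((0 14 9 4 10 3 13)(5 8 6))^29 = (0 14 9 4 10 3 13)(5 6 8)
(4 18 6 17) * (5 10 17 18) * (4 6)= [0, 1, 2, 3, 5, 10, 18, 7, 8, 9, 17, 11, 12, 13, 14, 15, 16, 6, 4]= (4 5 10 17 6 18)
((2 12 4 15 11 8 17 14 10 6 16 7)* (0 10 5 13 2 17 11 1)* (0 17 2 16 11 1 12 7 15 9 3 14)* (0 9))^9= ((0 10 6 11 8 1 17 9 3 14 5 13 16 15 12 4)(2 7))^9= (0 14 6 13 8 15 17 4 3 10 5 11 16 1 12 9)(2 7)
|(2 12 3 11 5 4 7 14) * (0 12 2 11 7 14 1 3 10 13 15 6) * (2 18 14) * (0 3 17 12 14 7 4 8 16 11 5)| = |(0 14 5 8 16 11)(1 17 12 10 13 15 6 3 4 2 18 7)| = 12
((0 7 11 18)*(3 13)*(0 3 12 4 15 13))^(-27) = (0 18 7 3 11)(4 15 13 12)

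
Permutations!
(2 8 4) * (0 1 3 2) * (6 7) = [1, 3, 8, 2, 0, 5, 7, 6, 4] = (0 1 3 2 8 4)(6 7)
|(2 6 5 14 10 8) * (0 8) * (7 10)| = 8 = |(0 8 2 6 5 14 7 10)|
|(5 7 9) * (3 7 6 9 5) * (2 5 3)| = 4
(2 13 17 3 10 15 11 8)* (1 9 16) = (1 9 16)(2 13 17 3 10 15 11 8) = [0, 9, 13, 10, 4, 5, 6, 7, 2, 16, 15, 8, 12, 17, 14, 11, 1, 3]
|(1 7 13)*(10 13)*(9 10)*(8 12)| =10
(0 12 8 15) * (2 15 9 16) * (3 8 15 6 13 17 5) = (0 12 15)(2 6 13 17 5 3 8 9 16) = [12, 1, 6, 8, 4, 3, 13, 7, 9, 16, 10, 11, 15, 17, 14, 0, 2, 5]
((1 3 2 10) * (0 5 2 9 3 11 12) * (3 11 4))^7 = ((0 5 2 10 1 4 3 9 11 12))^7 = (0 9 1 5 11 4 2 12 3 10)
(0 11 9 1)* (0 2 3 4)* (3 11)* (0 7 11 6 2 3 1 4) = (0 1 3)(2 6)(4 7 11 9) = [1, 3, 6, 0, 7, 5, 2, 11, 8, 4, 10, 9]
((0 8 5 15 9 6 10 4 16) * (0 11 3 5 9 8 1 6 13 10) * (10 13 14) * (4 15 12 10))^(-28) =((0 1 6)(3 5 12 10 15 8 9 14 4 16 11))^(-28) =(0 6 1)(3 8 11 15 16 10 4 12 14 5 9)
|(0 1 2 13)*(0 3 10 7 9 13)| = 15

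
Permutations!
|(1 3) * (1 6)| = 3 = |(1 3 6)|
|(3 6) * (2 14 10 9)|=4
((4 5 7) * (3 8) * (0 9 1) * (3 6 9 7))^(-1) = (0 1 9 6 8 3 5 4 7)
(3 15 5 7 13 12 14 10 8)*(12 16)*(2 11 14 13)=(2 11 14 10 8 3 15 5 7)(12 13 16)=[0, 1, 11, 15, 4, 7, 6, 2, 3, 9, 8, 14, 13, 16, 10, 5, 12]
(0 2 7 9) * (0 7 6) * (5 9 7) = [2, 1, 6, 3, 4, 9, 0, 7, 8, 5] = (0 2 6)(5 9)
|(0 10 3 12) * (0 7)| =5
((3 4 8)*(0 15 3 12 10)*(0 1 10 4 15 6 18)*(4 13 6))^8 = ((0 4 8 12 13 6 18)(1 10)(3 15))^8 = (0 4 8 12 13 6 18)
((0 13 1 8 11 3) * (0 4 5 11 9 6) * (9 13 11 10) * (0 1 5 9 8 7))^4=(13)(0 9)(1 3)(4 7)(6 11)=((0 11 3 4 9 6 1 7)(5 10 8 13))^4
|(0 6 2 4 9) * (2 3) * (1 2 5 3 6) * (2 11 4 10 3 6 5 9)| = 8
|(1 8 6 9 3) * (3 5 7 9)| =12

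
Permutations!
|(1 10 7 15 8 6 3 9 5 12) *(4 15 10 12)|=14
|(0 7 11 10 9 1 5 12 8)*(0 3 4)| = |(0 7 11 10 9 1 5 12 8 3 4)| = 11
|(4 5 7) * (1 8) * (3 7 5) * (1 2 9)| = |(1 8 2 9)(3 7 4)| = 12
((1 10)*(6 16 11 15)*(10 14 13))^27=((1 14 13 10)(6 16 11 15))^27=(1 10 13 14)(6 15 11 16)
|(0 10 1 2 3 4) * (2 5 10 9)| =15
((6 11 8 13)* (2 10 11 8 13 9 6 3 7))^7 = (2 10 11 13 3 7)(6 8 9) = ((2 10 11 13 3 7)(6 8 9))^7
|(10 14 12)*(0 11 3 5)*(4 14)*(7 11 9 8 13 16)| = 36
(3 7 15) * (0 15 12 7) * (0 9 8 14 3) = [15, 1, 2, 9, 4, 5, 6, 12, 14, 8, 10, 11, 7, 13, 3, 0] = (0 15)(3 9 8 14)(7 12)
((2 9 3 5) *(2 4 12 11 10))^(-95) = ((2 9 3 5 4 12 11 10))^(-95) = (2 9 3 5 4 12 11 10)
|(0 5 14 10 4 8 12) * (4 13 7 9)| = |(0 5 14 10 13 7 9 4 8 12)| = 10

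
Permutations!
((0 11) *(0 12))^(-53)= (0 11 12)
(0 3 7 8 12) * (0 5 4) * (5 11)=(0 3 7 8 12 11 5 4)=[3, 1, 2, 7, 0, 4, 6, 8, 12, 9, 10, 5, 11]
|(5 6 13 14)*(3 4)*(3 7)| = |(3 4 7)(5 6 13 14)| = 12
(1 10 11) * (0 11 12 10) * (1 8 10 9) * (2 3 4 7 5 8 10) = (0 11 10 12 9 1)(2 3 4 7 5 8) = [11, 0, 3, 4, 7, 8, 6, 5, 2, 1, 12, 10, 9]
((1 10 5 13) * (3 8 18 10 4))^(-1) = (1 13 5 10 18 8 3 4)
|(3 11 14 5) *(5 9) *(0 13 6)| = |(0 13 6)(3 11 14 9 5)| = 15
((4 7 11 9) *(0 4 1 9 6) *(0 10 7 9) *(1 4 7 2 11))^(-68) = (11)(0 7 1)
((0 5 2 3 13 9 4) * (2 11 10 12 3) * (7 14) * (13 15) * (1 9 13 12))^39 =((0 5 11 10 1 9 4)(3 15 12)(7 14))^39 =(15)(0 1 5 9 11 4 10)(7 14)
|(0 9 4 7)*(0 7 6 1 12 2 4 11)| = |(0 9 11)(1 12 2 4 6)| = 15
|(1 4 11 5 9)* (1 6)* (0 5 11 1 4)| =|(11)(0 5 9 6 4 1)| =6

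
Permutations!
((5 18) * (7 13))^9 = (5 18)(7 13)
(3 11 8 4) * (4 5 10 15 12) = (3 11 8 5 10 15 12 4) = [0, 1, 2, 11, 3, 10, 6, 7, 5, 9, 15, 8, 4, 13, 14, 12]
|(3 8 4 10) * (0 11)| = |(0 11)(3 8 4 10)| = 4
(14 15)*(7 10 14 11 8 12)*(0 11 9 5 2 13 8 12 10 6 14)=(0 11 12 7 6 14 15 9 5 2 13 8 10)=[11, 1, 13, 3, 4, 2, 14, 6, 10, 5, 0, 12, 7, 8, 15, 9]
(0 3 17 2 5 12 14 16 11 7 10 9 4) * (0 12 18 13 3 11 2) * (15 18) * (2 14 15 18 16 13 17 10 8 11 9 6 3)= (0 9 4 12 15 16 14 13 2 5 18 17)(3 10 6)(7 8 11)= [9, 1, 5, 10, 12, 18, 3, 8, 11, 4, 6, 7, 15, 2, 13, 16, 14, 0, 17]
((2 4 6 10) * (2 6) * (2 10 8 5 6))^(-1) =(2 10 4)(5 8 6)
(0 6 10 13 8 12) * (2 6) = (0 2 6 10 13 8 12) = [2, 1, 6, 3, 4, 5, 10, 7, 12, 9, 13, 11, 0, 8]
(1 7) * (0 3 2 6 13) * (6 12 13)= (0 3 2 12 13)(1 7)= [3, 7, 12, 2, 4, 5, 6, 1, 8, 9, 10, 11, 13, 0]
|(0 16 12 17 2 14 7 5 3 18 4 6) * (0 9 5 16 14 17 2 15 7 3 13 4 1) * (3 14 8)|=30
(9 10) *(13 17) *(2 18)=(2 18)(9 10)(13 17)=[0, 1, 18, 3, 4, 5, 6, 7, 8, 10, 9, 11, 12, 17, 14, 15, 16, 13, 2]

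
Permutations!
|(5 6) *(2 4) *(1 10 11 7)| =|(1 10 11 7)(2 4)(5 6)| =4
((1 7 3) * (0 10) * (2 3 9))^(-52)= ((0 10)(1 7 9 2 3))^(-52)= (10)(1 2 7 3 9)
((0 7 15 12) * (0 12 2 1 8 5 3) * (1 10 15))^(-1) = (0 3 5 8 1 7)(2 15 10)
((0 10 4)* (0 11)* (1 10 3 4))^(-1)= ((0 3 4 11)(1 10))^(-1)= (0 11 4 3)(1 10)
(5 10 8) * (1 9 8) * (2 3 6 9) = (1 2 3 6 9 8 5 10) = [0, 2, 3, 6, 4, 10, 9, 7, 5, 8, 1]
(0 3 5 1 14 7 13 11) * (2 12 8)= [3, 14, 12, 5, 4, 1, 6, 13, 2, 9, 10, 0, 8, 11, 7]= (0 3 5 1 14 7 13 11)(2 12 8)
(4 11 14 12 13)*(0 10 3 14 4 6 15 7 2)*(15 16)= [10, 1, 0, 14, 11, 5, 16, 2, 8, 9, 3, 4, 13, 6, 12, 7, 15]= (0 10 3 14 12 13 6 16 15 7 2)(4 11)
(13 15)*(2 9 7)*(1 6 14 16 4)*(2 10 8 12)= [0, 6, 9, 3, 1, 5, 14, 10, 12, 7, 8, 11, 2, 15, 16, 13, 4]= (1 6 14 16 4)(2 9 7 10 8 12)(13 15)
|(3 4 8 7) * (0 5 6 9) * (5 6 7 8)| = |(0 6 9)(3 4 5 7)| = 12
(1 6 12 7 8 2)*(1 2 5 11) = [0, 6, 2, 3, 4, 11, 12, 8, 5, 9, 10, 1, 7] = (1 6 12 7 8 5 11)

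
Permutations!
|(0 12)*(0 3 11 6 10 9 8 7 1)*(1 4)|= 11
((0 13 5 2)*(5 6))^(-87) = ((0 13 6 5 2))^(-87) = (0 5 13 2 6)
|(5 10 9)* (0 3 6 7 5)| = 7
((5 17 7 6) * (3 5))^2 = (3 17 6 5 7)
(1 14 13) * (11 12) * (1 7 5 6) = (1 14 13 7 5 6)(11 12) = [0, 14, 2, 3, 4, 6, 1, 5, 8, 9, 10, 12, 11, 7, 13]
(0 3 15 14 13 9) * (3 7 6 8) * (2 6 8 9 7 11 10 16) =(0 11 10 16 2 6 9)(3 15 14 13 7 8) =[11, 1, 6, 15, 4, 5, 9, 8, 3, 0, 16, 10, 12, 7, 13, 14, 2]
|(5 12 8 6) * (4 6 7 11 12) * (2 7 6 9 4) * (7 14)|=|(2 14 7 11 12 8 6 5)(4 9)|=8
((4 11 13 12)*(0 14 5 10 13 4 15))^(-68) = (0 5 13 15 14 10 12)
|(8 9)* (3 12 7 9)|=5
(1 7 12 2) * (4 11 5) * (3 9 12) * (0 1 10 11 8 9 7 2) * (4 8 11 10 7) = (0 1 2 7 3 4 11 5 8 9 12) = [1, 2, 7, 4, 11, 8, 6, 3, 9, 12, 10, 5, 0]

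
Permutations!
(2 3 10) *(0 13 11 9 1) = (0 13 11 9 1)(2 3 10) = [13, 0, 3, 10, 4, 5, 6, 7, 8, 1, 2, 9, 12, 11]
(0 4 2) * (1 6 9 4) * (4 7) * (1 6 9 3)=(0 6 3 1 9 7 4 2)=[6, 9, 0, 1, 2, 5, 3, 4, 8, 7]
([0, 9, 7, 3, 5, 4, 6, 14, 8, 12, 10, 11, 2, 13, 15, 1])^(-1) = [0, 15, 12, 3, 5, 4, 6, 2, 8, 1, 10, 11, 9, 13, 7, 14]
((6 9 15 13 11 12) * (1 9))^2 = (1 15 11 6 9 13 12)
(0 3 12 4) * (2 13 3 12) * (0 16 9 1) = [12, 0, 13, 2, 16, 5, 6, 7, 8, 1, 10, 11, 4, 3, 14, 15, 9] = (0 12 4 16 9 1)(2 13 3)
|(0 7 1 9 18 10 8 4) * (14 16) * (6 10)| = |(0 7 1 9 18 6 10 8 4)(14 16)| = 18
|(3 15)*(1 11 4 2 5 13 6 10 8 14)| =10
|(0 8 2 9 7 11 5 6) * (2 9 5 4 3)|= 10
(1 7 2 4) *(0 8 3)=[8, 7, 4, 0, 1, 5, 6, 2, 3]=(0 8 3)(1 7 2 4)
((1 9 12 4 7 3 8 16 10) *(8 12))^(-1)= (1 10 16 8 9)(3 7 4 12)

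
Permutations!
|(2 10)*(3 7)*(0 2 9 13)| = |(0 2 10 9 13)(3 7)| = 10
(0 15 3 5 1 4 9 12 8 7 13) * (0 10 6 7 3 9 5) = (0 15 9 12 8 3)(1 4 5)(6 7 13 10) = [15, 4, 2, 0, 5, 1, 7, 13, 3, 12, 6, 11, 8, 10, 14, 9]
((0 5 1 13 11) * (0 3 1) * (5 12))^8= ((0 12 5)(1 13 11 3))^8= (13)(0 5 12)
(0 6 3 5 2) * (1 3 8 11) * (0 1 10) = (0 6 8 11 10)(1 3 5 2) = [6, 3, 1, 5, 4, 2, 8, 7, 11, 9, 0, 10]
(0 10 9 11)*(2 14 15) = (0 10 9 11)(2 14 15) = [10, 1, 14, 3, 4, 5, 6, 7, 8, 11, 9, 0, 12, 13, 15, 2]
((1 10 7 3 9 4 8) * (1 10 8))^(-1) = (1 4 9 3 7 10 8)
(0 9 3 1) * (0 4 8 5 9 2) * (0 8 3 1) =[2, 4, 8, 0, 3, 9, 6, 7, 5, 1] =(0 2 8 5 9 1 4 3)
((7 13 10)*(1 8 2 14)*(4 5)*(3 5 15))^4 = (15)(7 13 10)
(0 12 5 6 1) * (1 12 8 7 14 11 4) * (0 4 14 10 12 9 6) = (0 8 7 10 12 5)(1 4)(6 9)(11 14) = [8, 4, 2, 3, 1, 0, 9, 10, 7, 6, 12, 14, 5, 13, 11]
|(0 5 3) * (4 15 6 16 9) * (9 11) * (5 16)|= 9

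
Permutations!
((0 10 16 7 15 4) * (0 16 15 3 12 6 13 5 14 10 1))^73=((0 1)(3 12 6 13 5 14 10 15 4 16 7))^73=(0 1)(3 15 13 7 10 6 16 14 12 4 5)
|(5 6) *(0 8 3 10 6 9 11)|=8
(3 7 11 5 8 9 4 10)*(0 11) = (0 11 5 8 9 4 10 3 7) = [11, 1, 2, 7, 10, 8, 6, 0, 9, 4, 3, 5]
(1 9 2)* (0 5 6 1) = (0 5 6 1 9 2) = [5, 9, 0, 3, 4, 6, 1, 7, 8, 2]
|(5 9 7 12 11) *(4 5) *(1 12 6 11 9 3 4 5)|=9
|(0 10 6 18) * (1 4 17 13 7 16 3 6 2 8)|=13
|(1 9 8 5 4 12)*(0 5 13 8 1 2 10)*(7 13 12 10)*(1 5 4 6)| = |(0 4 10)(1 9 5 6)(2 7 13 8 12)| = 60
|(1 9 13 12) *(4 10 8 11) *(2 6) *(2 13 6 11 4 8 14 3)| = 35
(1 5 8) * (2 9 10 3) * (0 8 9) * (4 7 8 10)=(0 10 3 2)(1 5 9 4 7 8)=[10, 5, 0, 2, 7, 9, 6, 8, 1, 4, 3]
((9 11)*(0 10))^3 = (0 10)(9 11)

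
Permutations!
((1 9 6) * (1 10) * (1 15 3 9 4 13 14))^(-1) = ((1 4 13 14)(3 9 6 10 15))^(-1) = (1 14 13 4)(3 15 10 6 9)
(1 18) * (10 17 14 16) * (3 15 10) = (1 18)(3 15 10 17 14 16) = [0, 18, 2, 15, 4, 5, 6, 7, 8, 9, 17, 11, 12, 13, 16, 10, 3, 14, 1]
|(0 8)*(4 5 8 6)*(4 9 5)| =|(0 6 9 5 8)| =5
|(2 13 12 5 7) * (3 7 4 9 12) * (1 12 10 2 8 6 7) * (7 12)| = 12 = |(1 7 8 6 12 5 4 9 10 2 13 3)|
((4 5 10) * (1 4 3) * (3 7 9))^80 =(1 10 3 5 9 4 7)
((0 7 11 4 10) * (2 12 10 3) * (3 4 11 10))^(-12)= (12)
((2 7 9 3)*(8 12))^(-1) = ((2 7 9 3)(8 12))^(-1) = (2 3 9 7)(8 12)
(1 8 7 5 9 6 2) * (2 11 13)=(1 8 7 5 9 6 11 13 2)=[0, 8, 1, 3, 4, 9, 11, 5, 7, 6, 10, 13, 12, 2]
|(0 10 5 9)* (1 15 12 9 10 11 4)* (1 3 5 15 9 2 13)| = 12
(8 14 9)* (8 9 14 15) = (8 15) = [0, 1, 2, 3, 4, 5, 6, 7, 15, 9, 10, 11, 12, 13, 14, 8]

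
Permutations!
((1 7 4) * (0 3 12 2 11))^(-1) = ((0 3 12 2 11)(1 7 4))^(-1) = (0 11 2 12 3)(1 4 7)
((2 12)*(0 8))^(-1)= ((0 8)(2 12))^(-1)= (0 8)(2 12)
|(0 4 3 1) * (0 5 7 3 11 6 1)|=8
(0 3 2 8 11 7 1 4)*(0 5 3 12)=(0 12)(1 4 5 3 2 8 11 7)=[12, 4, 8, 2, 5, 3, 6, 1, 11, 9, 10, 7, 0]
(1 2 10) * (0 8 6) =(0 8 6)(1 2 10) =[8, 2, 10, 3, 4, 5, 0, 7, 6, 9, 1]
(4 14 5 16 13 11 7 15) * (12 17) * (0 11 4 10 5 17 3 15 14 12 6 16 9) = (0 11 7 14 17 6 16 13 4 12 3 15 10 5 9) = [11, 1, 2, 15, 12, 9, 16, 14, 8, 0, 5, 7, 3, 4, 17, 10, 13, 6]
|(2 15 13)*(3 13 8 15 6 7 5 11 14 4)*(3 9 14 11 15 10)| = 9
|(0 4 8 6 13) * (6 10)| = 6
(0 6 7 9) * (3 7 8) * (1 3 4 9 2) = (0 6 8 4 9)(1 3 7 2) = [6, 3, 1, 7, 9, 5, 8, 2, 4, 0]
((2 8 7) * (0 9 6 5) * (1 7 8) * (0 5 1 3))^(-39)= (0 1 3 6 2 9 7)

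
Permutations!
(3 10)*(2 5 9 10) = (2 5 9 10 3) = [0, 1, 5, 2, 4, 9, 6, 7, 8, 10, 3]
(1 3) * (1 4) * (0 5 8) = (0 5 8)(1 3 4) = [5, 3, 2, 4, 1, 8, 6, 7, 0]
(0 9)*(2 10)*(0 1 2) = (0 9 1 2 10) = [9, 2, 10, 3, 4, 5, 6, 7, 8, 1, 0]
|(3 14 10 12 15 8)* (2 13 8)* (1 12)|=|(1 12 15 2 13 8 3 14 10)|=9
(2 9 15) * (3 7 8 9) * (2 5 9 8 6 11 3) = [0, 1, 2, 7, 4, 9, 11, 6, 8, 15, 10, 3, 12, 13, 14, 5] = (3 7 6 11)(5 9 15)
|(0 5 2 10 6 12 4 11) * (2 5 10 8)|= |(0 10 6 12 4 11)(2 8)|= 6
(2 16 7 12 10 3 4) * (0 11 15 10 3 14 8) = [11, 1, 16, 4, 2, 5, 6, 12, 0, 9, 14, 15, 3, 13, 8, 10, 7] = (0 11 15 10 14 8)(2 16 7 12 3 4)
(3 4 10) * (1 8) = (1 8)(3 4 10) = [0, 8, 2, 4, 10, 5, 6, 7, 1, 9, 3]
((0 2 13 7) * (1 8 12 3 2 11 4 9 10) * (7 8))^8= ((0 11 4 9 10 1 7)(2 13 8 12 3))^8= (0 11 4 9 10 1 7)(2 12 13 3 8)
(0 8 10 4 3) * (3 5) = (0 8 10 4 5 3) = [8, 1, 2, 0, 5, 3, 6, 7, 10, 9, 4]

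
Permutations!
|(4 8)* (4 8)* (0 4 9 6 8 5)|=6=|(0 4 9 6 8 5)|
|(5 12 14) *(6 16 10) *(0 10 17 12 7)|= |(0 10 6 16 17 12 14 5 7)|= 9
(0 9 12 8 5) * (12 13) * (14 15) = (0 9 13 12 8 5)(14 15) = [9, 1, 2, 3, 4, 0, 6, 7, 5, 13, 10, 11, 8, 12, 15, 14]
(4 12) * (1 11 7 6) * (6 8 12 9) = (1 11 7 8 12 4 9 6) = [0, 11, 2, 3, 9, 5, 1, 8, 12, 6, 10, 7, 4]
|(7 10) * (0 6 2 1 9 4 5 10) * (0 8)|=10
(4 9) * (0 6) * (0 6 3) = [3, 1, 2, 0, 9, 5, 6, 7, 8, 4] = (0 3)(4 9)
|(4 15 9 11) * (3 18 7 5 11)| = |(3 18 7 5 11 4 15 9)| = 8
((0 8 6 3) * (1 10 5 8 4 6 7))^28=(1 8 10 7 5)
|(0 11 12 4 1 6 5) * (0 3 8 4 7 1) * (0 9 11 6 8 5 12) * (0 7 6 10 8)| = |(0 10 8 4 9 11 7 1)(3 5)(6 12)| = 8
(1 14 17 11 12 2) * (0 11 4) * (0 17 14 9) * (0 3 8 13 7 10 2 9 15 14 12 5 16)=(0 11 5 16)(1 15 14 12 9 3 8 13 7 10 2)(4 17)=[11, 15, 1, 8, 17, 16, 6, 10, 13, 3, 2, 5, 9, 7, 12, 14, 0, 4]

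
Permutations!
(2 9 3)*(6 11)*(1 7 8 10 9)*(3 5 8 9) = [0, 7, 1, 2, 4, 8, 11, 9, 10, 5, 3, 6] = (1 7 9 5 8 10 3 2)(6 11)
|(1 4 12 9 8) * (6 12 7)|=|(1 4 7 6 12 9 8)|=7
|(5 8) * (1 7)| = |(1 7)(5 8)| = 2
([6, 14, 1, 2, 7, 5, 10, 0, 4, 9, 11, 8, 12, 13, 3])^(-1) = (0 7 4 8 11 10 6)(1 2 3 14)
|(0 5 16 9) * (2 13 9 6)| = 7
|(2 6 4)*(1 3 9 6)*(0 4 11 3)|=4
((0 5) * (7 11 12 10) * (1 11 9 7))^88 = ((0 5)(1 11 12 10)(7 9))^88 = (12)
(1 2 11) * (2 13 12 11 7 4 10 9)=(1 13 12 11)(2 7 4 10 9)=[0, 13, 7, 3, 10, 5, 6, 4, 8, 2, 9, 1, 11, 12]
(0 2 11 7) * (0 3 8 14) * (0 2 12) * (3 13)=(0 12)(2 11 7 13 3 8 14)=[12, 1, 11, 8, 4, 5, 6, 13, 14, 9, 10, 7, 0, 3, 2]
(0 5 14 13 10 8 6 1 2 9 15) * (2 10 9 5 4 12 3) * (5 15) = (0 4 12 3 2 15)(1 10 8 6)(5 14 13 9) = [4, 10, 15, 2, 12, 14, 1, 7, 6, 5, 8, 11, 3, 9, 13, 0]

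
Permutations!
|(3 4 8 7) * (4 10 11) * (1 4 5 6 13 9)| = |(1 4 8 7 3 10 11 5 6 13 9)| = 11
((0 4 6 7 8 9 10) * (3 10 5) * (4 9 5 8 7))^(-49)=(0 10 3 5 8 9)(4 6)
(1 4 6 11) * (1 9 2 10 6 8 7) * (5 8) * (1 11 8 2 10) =(1 4 5 2)(6 8 7 11 9 10) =[0, 4, 1, 3, 5, 2, 8, 11, 7, 10, 6, 9]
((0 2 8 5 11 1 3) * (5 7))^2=(0 8 5 1)(2 7 11 3)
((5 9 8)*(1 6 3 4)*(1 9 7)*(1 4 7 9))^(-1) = (1 4 7 3 6)(5 8 9)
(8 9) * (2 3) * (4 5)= (2 3)(4 5)(8 9)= [0, 1, 3, 2, 5, 4, 6, 7, 9, 8]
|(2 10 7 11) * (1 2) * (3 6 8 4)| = 20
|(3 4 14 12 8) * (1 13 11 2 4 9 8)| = 21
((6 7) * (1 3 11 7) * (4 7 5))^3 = ((1 3 11 5 4 7 6))^3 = (1 5 6 11 7 3 4)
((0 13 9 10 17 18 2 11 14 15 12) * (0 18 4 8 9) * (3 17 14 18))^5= (0 13)(2 18 11)(3 10 17 14 4 15 8 12 9)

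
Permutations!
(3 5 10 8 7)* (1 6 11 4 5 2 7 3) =(1 6 11 4 5 10 8 3 2 7) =[0, 6, 7, 2, 5, 10, 11, 1, 3, 9, 8, 4]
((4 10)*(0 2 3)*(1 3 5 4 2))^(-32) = (10)(0 1 3)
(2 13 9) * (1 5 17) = [0, 5, 13, 3, 4, 17, 6, 7, 8, 2, 10, 11, 12, 9, 14, 15, 16, 1] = (1 5 17)(2 13 9)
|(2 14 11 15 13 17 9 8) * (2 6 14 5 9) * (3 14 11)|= 18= |(2 5 9 8 6 11 15 13 17)(3 14)|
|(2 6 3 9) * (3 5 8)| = |(2 6 5 8 3 9)| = 6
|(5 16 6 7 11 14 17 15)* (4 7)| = 9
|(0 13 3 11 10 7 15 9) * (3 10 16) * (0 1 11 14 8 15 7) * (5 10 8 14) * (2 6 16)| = 13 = |(0 13 8 15 9 1 11 2 6 16 3 5 10)|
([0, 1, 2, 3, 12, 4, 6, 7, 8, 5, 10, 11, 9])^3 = (4 5 9 12)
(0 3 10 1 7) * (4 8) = [3, 7, 2, 10, 8, 5, 6, 0, 4, 9, 1] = (0 3 10 1 7)(4 8)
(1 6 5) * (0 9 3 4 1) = (0 9 3 4 1 6 5) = [9, 6, 2, 4, 1, 0, 5, 7, 8, 3]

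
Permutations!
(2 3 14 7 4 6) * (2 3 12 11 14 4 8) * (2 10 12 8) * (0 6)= (0 6 3 4)(2 8 10 12 11 14 7)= [6, 1, 8, 4, 0, 5, 3, 2, 10, 9, 12, 14, 11, 13, 7]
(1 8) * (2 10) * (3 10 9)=(1 8)(2 9 3 10)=[0, 8, 9, 10, 4, 5, 6, 7, 1, 3, 2]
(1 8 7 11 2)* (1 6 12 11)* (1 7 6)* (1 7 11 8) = (2 7 11)(6 12 8) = [0, 1, 7, 3, 4, 5, 12, 11, 6, 9, 10, 2, 8]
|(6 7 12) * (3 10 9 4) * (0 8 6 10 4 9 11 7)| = 12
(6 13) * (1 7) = [0, 7, 2, 3, 4, 5, 13, 1, 8, 9, 10, 11, 12, 6] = (1 7)(6 13)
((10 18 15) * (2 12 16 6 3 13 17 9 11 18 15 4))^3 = ((2 12 16 6 3 13 17 9 11 18 4)(10 15))^3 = (2 6 17 18 12 3 9 4 16 13 11)(10 15)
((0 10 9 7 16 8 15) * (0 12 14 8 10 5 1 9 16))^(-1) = ((0 5 1 9 7)(8 15 12 14)(10 16))^(-1) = (0 7 9 1 5)(8 14 12 15)(10 16)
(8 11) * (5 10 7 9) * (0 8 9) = [8, 1, 2, 3, 4, 10, 6, 0, 11, 5, 7, 9] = (0 8 11 9 5 10 7)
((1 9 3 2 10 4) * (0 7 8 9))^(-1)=(0 1 4 10 2 3 9 8 7)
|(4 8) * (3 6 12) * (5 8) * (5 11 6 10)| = |(3 10 5 8 4 11 6 12)| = 8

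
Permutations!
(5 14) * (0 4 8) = (0 4 8)(5 14) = [4, 1, 2, 3, 8, 14, 6, 7, 0, 9, 10, 11, 12, 13, 5]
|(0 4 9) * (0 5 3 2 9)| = 4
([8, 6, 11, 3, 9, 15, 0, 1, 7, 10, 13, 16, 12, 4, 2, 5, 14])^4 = (16)(0 6 1 7 8)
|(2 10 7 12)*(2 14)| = 5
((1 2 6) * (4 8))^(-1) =((1 2 6)(4 8))^(-1) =(1 6 2)(4 8)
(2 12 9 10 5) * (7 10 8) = [0, 1, 12, 3, 4, 2, 6, 10, 7, 8, 5, 11, 9] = (2 12 9 8 7 10 5)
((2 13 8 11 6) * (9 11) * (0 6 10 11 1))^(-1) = (0 1 9 8 13 2 6)(10 11)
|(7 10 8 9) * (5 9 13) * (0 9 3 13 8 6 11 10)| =|(0 9 7)(3 13 5)(6 11 10)| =3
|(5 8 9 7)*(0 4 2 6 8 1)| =9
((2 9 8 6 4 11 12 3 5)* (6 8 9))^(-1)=((2 6 4 11 12 3 5))^(-1)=(2 5 3 12 11 4 6)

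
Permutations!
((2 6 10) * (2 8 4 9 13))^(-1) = (2 13 9 4 8 10 6)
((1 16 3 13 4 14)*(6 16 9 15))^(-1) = (1 14 4 13 3 16 6 15 9)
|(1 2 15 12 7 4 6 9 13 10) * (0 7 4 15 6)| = |(0 7 15 12 4)(1 2 6 9 13 10)| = 30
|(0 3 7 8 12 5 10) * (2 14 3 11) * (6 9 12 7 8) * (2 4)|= |(0 11 4 2 14 3 8 7 6 9 12 5 10)|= 13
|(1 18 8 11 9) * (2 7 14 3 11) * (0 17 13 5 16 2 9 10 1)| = |(0 17 13 5 16 2 7 14 3 11 10 1 18 8 9)| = 15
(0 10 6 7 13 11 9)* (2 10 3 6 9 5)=[3, 1, 10, 6, 4, 2, 7, 13, 8, 0, 9, 5, 12, 11]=(0 3 6 7 13 11 5 2 10 9)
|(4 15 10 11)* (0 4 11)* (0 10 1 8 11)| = |(0 4 15 1 8 11)| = 6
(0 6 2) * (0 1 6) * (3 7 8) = [0, 6, 1, 7, 4, 5, 2, 8, 3] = (1 6 2)(3 7 8)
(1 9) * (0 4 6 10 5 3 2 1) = (0 4 6 10 5 3 2 1 9) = [4, 9, 1, 2, 6, 3, 10, 7, 8, 0, 5]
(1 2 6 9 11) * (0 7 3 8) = (0 7 3 8)(1 2 6 9 11) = [7, 2, 6, 8, 4, 5, 9, 3, 0, 11, 10, 1]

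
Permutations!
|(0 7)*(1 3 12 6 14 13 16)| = |(0 7)(1 3 12 6 14 13 16)| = 14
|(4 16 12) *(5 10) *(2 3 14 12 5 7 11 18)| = 11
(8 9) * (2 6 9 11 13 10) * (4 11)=(2 6 9 8 4 11 13 10)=[0, 1, 6, 3, 11, 5, 9, 7, 4, 8, 2, 13, 12, 10]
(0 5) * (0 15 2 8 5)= (2 8 5 15)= [0, 1, 8, 3, 4, 15, 6, 7, 5, 9, 10, 11, 12, 13, 14, 2]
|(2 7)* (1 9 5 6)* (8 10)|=4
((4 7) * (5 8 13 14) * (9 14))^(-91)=((4 7)(5 8 13 9 14))^(-91)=(4 7)(5 14 9 13 8)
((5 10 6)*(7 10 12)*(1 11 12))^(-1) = ((1 11 12 7 10 6 5))^(-1) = (1 5 6 10 7 12 11)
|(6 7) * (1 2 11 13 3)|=|(1 2 11 13 3)(6 7)|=10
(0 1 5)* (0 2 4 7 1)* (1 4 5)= [0, 1, 5, 3, 7, 2, 6, 4]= (2 5)(4 7)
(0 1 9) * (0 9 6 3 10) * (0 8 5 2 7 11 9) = (0 1 6 3 10 8 5 2 7 11 9) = [1, 6, 7, 10, 4, 2, 3, 11, 5, 0, 8, 9]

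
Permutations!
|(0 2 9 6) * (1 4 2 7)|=7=|(0 7 1 4 2 9 6)|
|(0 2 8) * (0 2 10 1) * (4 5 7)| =6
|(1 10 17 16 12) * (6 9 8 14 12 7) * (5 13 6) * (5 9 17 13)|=11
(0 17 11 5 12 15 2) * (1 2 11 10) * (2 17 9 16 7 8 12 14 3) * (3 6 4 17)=[9, 3, 0, 2, 17, 14, 4, 8, 12, 16, 1, 5, 15, 13, 6, 11, 7, 10]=(0 9 16 7 8 12 15 11 5 14 6 4 17 10 1 3 2)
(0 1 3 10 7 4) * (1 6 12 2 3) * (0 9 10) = [6, 1, 3, 0, 9, 5, 12, 4, 8, 10, 7, 11, 2] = (0 6 12 2 3)(4 9 10 7)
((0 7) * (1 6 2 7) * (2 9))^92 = (0 6 2)(1 9 7)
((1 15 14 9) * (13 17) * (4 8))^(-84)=(17)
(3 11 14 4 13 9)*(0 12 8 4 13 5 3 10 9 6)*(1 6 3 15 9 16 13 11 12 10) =(0 10 16 13 3 12 8 4 5 15 9 1 6)(11 14) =[10, 6, 2, 12, 5, 15, 0, 7, 4, 1, 16, 14, 8, 3, 11, 9, 13]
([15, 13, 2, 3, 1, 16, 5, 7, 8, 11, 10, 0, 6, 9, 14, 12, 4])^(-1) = [11, 4, 2, 3, 16, 6, 12, 7, 8, 13, 10, 9, 15, 1, 14, 0, 5]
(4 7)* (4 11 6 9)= (4 7 11 6 9)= [0, 1, 2, 3, 7, 5, 9, 11, 8, 4, 10, 6]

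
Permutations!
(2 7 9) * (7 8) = (2 8 7 9) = [0, 1, 8, 3, 4, 5, 6, 9, 7, 2]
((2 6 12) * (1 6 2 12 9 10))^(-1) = ((12)(1 6 9 10))^(-1) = (12)(1 10 9 6)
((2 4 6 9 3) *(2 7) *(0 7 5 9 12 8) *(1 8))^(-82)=((0 7 2 4 6 12 1 8)(3 5 9))^(-82)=(0 1 6 2)(3 9 5)(4 7 8 12)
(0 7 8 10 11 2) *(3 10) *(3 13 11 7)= (0 3 10 7 8 13 11 2)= [3, 1, 0, 10, 4, 5, 6, 8, 13, 9, 7, 2, 12, 11]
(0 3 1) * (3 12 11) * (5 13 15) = (0 12 11 3 1)(5 13 15) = [12, 0, 2, 1, 4, 13, 6, 7, 8, 9, 10, 3, 11, 15, 14, 5]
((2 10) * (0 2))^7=(0 2 10)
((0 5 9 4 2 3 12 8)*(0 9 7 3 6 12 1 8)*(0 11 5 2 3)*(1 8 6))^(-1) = (0 7 5 11 12 6 1 2)(3 4 9 8)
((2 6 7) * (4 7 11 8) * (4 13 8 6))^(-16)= (13)(2 7 4)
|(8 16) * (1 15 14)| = |(1 15 14)(8 16)| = 6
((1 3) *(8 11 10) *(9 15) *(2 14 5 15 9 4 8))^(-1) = ((1 3)(2 14 5 15 4 8 11 10))^(-1) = (1 3)(2 10 11 8 4 15 5 14)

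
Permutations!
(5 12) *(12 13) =(5 13 12) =[0, 1, 2, 3, 4, 13, 6, 7, 8, 9, 10, 11, 5, 12]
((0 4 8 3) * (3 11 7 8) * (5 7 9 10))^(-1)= (0 3 4)(5 10 9 11 8 7)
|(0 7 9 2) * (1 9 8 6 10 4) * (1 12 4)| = |(0 7 8 6 10 1 9 2)(4 12)| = 8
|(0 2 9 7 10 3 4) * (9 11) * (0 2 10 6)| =9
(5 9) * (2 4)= (2 4)(5 9)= [0, 1, 4, 3, 2, 9, 6, 7, 8, 5]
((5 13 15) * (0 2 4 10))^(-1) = ((0 2 4 10)(5 13 15))^(-1) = (0 10 4 2)(5 15 13)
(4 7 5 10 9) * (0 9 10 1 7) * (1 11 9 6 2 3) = (0 6 2 3 1 7 5 11 9 4) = [6, 7, 3, 1, 0, 11, 2, 5, 8, 4, 10, 9]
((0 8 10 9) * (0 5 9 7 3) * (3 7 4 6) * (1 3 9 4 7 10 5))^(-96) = ((0 8 5 4 6 9 1 3)(7 10))^(-96) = (10)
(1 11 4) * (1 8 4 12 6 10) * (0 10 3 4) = [10, 11, 2, 4, 8, 5, 3, 7, 0, 9, 1, 12, 6] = (0 10 1 11 12 6 3 4 8)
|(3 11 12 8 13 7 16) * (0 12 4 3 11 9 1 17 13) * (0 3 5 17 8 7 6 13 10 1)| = |(0 12 7 16 11 4 5 17 10 1 8 3 9)(6 13)| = 26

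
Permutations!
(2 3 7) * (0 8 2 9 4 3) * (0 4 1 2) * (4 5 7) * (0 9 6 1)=(0 8 9)(1 2 5 7 6)(3 4)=[8, 2, 5, 4, 3, 7, 1, 6, 9, 0]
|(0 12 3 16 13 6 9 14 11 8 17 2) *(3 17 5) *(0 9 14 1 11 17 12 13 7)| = 14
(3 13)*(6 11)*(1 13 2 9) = (1 13 3 2 9)(6 11) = [0, 13, 9, 2, 4, 5, 11, 7, 8, 1, 10, 6, 12, 3]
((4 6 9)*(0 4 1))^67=(0 6 1 4 9)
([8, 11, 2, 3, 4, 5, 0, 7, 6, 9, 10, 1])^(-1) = (0 6 8)(1 11)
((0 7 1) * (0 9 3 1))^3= (9)(0 7)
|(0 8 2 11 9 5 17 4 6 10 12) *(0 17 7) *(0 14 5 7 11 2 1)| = 15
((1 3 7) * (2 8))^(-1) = (1 7 3)(2 8)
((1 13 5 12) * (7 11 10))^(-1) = (1 12 5 13)(7 10 11)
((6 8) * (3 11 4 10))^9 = ((3 11 4 10)(6 8))^9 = (3 11 4 10)(6 8)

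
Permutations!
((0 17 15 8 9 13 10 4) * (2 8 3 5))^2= (0 15 5 8 13 4 17 3 2 9 10)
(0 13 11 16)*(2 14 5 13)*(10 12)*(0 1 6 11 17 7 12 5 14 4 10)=[2, 6, 4, 3, 10, 13, 11, 12, 8, 9, 5, 16, 0, 17, 14, 15, 1, 7]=(0 2 4 10 5 13 17 7 12)(1 6 11 16)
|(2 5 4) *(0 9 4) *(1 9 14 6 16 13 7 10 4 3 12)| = |(0 14 6 16 13 7 10 4 2 5)(1 9 3 12)| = 20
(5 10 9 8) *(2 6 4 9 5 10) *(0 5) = (0 5 2 6 4 9 8 10) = [5, 1, 6, 3, 9, 2, 4, 7, 10, 8, 0]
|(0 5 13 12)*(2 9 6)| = 12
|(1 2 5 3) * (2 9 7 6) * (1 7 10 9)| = 10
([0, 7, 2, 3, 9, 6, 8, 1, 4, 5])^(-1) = (1 7)(4 8 6 5 9)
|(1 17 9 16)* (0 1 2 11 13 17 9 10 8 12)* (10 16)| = 30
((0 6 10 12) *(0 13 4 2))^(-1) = ((0 6 10 12 13 4 2))^(-1) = (0 2 4 13 12 10 6)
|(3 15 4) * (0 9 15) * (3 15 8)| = 4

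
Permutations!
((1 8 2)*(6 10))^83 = ((1 8 2)(6 10))^83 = (1 2 8)(6 10)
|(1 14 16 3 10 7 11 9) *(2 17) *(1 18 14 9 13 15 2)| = |(1 9 18 14 16 3 10 7 11 13 15 2 17)| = 13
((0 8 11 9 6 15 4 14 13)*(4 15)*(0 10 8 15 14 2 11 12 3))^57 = ((0 15 14 13 10 8 12 3)(2 11 9 6 4))^57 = (0 15 14 13 10 8 12 3)(2 9 4 11 6)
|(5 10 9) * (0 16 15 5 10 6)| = |(0 16 15 5 6)(9 10)| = 10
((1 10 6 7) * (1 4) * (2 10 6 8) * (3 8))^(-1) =(1 4 7 6)(2 8 3 10)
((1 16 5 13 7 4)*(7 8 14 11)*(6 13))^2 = (1 5 13 14 7)(4 16 6 8 11)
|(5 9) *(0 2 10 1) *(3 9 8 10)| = |(0 2 3 9 5 8 10 1)| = 8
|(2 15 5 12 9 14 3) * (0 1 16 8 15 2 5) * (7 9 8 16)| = |(16)(0 1 7 9 14 3 5 12 8 15)| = 10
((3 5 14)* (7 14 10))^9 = ((3 5 10 7 14))^9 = (3 14 7 10 5)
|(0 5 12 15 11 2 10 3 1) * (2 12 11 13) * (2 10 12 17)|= 11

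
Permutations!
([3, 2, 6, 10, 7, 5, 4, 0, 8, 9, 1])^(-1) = (0 7 4 6 2 1 10 3)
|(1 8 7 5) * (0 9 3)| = 12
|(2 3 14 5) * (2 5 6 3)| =3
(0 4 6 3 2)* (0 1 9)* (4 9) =[9, 4, 1, 2, 6, 5, 3, 7, 8, 0] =(0 9)(1 4 6 3 2)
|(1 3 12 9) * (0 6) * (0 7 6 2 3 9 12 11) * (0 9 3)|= 4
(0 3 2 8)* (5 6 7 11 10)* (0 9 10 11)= (11)(0 3 2 8 9 10 5 6 7)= [3, 1, 8, 2, 4, 6, 7, 0, 9, 10, 5, 11]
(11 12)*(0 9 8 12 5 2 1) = (0 9 8 12 11 5 2 1) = [9, 0, 1, 3, 4, 2, 6, 7, 12, 8, 10, 5, 11]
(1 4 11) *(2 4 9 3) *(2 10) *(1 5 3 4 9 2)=(1 2 9 4 11 5 3 10)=[0, 2, 9, 10, 11, 3, 6, 7, 8, 4, 1, 5]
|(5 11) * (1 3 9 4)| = |(1 3 9 4)(5 11)| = 4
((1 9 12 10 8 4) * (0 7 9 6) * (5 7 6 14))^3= (0 6)(1 7 10)(4 5 12)(8 14 9)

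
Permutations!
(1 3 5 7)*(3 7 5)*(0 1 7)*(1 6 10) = (0 6 10 1) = [6, 0, 2, 3, 4, 5, 10, 7, 8, 9, 1]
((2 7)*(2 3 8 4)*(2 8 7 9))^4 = ((2 9)(3 7)(4 8))^4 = (9)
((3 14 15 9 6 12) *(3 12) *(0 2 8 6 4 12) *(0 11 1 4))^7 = ((0 2 8 6 3 14 15 9)(1 4 12 11))^7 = (0 9 15 14 3 6 8 2)(1 11 12 4)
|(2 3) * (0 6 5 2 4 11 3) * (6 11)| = 7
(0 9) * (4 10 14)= [9, 1, 2, 3, 10, 5, 6, 7, 8, 0, 14, 11, 12, 13, 4]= (0 9)(4 10 14)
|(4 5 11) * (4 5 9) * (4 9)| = |(5 11)| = 2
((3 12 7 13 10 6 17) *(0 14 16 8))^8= ((0 14 16 8)(3 12 7 13 10 6 17))^8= (3 12 7 13 10 6 17)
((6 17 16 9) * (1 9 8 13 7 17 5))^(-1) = ((1 9 6 5)(7 17 16 8 13))^(-1) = (1 5 6 9)(7 13 8 16 17)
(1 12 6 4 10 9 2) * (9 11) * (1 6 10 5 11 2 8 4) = (1 12 10 2 6)(4 5 11 9 8) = [0, 12, 6, 3, 5, 11, 1, 7, 4, 8, 2, 9, 10]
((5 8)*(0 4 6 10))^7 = (0 10 6 4)(5 8)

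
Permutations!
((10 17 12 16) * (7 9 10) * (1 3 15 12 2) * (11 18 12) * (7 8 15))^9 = ((1 3 7 9 10 17 2)(8 15 11 18 12 16))^9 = (1 7 10 2 3 9 17)(8 18)(11 16)(12 15)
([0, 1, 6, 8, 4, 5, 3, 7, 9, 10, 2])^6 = (10)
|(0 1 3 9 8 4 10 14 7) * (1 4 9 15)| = 30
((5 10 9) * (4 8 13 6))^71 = ((4 8 13 6)(5 10 9))^71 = (4 6 13 8)(5 9 10)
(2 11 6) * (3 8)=(2 11 6)(3 8)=[0, 1, 11, 8, 4, 5, 2, 7, 3, 9, 10, 6]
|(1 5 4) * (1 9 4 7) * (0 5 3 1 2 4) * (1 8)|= 6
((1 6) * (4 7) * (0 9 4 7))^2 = (0 4 9)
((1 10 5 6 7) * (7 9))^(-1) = (1 7 9 6 5 10)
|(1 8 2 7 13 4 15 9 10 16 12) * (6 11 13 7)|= |(1 8 2 6 11 13 4 15 9 10 16 12)|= 12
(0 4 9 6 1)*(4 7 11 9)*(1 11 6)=[7, 0, 2, 3, 4, 5, 11, 6, 8, 1, 10, 9]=(0 7 6 11 9 1)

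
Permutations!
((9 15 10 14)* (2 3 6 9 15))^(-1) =((2 3 6 9)(10 14 15))^(-1) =(2 9 6 3)(10 15 14)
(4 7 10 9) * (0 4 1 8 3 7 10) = [4, 8, 2, 7, 10, 5, 6, 0, 3, 1, 9] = (0 4 10 9 1 8 3 7)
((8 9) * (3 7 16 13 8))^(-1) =((3 7 16 13 8 9))^(-1) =(3 9 8 13 16 7)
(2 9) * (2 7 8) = (2 9 7 8) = [0, 1, 9, 3, 4, 5, 6, 8, 2, 7]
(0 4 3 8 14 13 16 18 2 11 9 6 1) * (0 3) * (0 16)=(0 4 16 18 2 11 9 6 1 3 8 14 13)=[4, 3, 11, 8, 16, 5, 1, 7, 14, 6, 10, 9, 12, 0, 13, 15, 18, 17, 2]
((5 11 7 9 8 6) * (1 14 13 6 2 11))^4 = ((1 14 13 6 5)(2 11 7 9 8))^4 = (1 5 6 13 14)(2 8 9 7 11)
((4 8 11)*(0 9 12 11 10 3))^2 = (0 12 4 10)(3 9 11 8) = ((0 9 12 11 4 8 10 3))^2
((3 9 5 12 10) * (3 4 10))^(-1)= (3 12 5 9)(4 10)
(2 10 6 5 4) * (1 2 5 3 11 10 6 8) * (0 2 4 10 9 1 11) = (0 2 6 3)(1 4 5 10 8 11 9) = [2, 4, 6, 0, 5, 10, 3, 7, 11, 1, 8, 9]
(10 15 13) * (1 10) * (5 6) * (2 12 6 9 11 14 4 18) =(1 10 15 13)(2 12 6 5 9 11 14 4 18) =[0, 10, 12, 3, 18, 9, 5, 7, 8, 11, 15, 14, 6, 1, 4, 13, 16, 17, 2]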